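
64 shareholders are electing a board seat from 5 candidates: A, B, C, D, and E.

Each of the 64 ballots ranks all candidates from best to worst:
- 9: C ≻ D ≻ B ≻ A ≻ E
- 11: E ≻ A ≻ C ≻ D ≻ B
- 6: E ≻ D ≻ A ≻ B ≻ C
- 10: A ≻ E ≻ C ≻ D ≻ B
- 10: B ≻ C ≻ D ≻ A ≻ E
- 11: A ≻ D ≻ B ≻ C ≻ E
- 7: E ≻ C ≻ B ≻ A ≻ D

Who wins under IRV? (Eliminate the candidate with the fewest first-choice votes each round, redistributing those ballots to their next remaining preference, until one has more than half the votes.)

Round 1: A 21, B 10, C 9, D 0, E 24. D eliminated.
Round 2: A 21, B 10, C 9, E 24. C eliminated.
Round 3: A 21, B 19, E 24. B eliminated.
Round 4: A 40, E 24. A has a majority (≥33).

A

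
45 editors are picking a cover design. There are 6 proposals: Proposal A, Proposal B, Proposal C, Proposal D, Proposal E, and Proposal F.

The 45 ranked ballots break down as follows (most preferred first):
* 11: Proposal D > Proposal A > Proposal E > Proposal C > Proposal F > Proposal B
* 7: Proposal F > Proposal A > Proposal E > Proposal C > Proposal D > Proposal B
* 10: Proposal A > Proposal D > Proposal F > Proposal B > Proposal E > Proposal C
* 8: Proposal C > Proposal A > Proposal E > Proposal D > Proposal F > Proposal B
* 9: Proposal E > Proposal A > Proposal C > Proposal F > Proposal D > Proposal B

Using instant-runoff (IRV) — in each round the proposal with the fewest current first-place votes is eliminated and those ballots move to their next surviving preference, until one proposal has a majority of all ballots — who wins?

Round 1: Proposal A 10, Proposal B 0, Proposal C 8, Proposal D 11, Proposal E 9, Proposal F 7. Proposal B eliminated.
Round 2: Proposal A 10, Proposal C 8, Proposal D 11, Proposal E 9, Proposal F 7. Proposal F eliminated.
Round 3: Proposal A 17, Proposal C 8, Proposal D 11, Proposal E 9. Proposal C eliminated.
Round 4: Proposal A 25, Proposal D 11, Proposal E 9. Proposal A has a majority (≥23).

Proposal A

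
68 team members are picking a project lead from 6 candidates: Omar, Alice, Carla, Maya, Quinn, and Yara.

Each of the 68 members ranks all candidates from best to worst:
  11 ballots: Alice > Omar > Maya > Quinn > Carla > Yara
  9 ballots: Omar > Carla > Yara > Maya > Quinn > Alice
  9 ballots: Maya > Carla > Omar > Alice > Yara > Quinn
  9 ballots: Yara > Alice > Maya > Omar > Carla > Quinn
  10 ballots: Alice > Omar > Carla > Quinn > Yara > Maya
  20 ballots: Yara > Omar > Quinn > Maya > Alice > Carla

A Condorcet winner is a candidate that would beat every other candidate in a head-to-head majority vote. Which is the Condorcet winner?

Omar vs Alice: 38–30
Omar vs Carla: 59–9
Omar vs Maya: 50–18
Omar vs Quinn: 68–0
Omar vs Yara: 39–29
Omar beats every other candidate.

Omar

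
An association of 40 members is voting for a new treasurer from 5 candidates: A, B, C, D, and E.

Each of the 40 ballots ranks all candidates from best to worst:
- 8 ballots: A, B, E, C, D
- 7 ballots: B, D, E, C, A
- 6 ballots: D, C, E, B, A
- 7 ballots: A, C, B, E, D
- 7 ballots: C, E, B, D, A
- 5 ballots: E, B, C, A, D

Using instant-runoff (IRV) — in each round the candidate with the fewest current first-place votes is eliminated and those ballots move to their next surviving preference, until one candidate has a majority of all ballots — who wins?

C

Round 1: A 15, B 7, C 7, D 6, E 5. E eliminated.
Round 2: A 15, B 12, C 7, D 6. D eliminated.
Round 3: A 15, B 12, C 13. B eliminated.
Round 4: A 15, C 25. C has a majority (≥21).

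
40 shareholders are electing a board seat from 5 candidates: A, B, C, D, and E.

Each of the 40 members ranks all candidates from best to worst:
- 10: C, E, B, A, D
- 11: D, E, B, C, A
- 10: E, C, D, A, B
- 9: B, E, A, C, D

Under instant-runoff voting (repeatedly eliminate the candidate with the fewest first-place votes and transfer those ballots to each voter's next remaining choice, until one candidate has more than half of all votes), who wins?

Round 1: A 0, B 9, C 10, D 11, E 10. A eliminated.
Round 2: B 9, C 10, D 11, E 10. B eliminated.
Round 3: C 10, D 11, E 19. C eliminated.
Round 4: D 11, E 29. E has a majority (≥21).

E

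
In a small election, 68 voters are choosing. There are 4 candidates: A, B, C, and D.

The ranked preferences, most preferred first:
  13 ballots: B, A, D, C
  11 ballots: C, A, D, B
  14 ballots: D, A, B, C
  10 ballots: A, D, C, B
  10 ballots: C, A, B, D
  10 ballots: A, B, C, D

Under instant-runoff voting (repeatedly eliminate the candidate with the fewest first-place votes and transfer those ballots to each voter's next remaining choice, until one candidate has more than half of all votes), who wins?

A

Round 1: A 20, B 13, C 21, D 14. B eliminated.
Round 2: A 33, C 21, D 14. D eliminated.
Round 3: A 47, C 21. A has a majority (≥35).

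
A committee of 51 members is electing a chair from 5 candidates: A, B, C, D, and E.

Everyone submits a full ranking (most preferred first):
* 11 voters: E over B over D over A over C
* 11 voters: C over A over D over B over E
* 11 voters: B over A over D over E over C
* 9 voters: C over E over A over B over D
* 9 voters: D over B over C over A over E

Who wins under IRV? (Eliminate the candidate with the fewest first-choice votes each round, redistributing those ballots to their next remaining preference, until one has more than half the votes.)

Round 1: A 0, B 11, C 20, D 9, E 11. A eliminated.
Round 2: B 11, C 20, D 9, E 11. D eliminated.
Round 3: B 20, C 20, E 11. E eliminated.
Round 4: B 31, C 20. B has a majority (≥26).

B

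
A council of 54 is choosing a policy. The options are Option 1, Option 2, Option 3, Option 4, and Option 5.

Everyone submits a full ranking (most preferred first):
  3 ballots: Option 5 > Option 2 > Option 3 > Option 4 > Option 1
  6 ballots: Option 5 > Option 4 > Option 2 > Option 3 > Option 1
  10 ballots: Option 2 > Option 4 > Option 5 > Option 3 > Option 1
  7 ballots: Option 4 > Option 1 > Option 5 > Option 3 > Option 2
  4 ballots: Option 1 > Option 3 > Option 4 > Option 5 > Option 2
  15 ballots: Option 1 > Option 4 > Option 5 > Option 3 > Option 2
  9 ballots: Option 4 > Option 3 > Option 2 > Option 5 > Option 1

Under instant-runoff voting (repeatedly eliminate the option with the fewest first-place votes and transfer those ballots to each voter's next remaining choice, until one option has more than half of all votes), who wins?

Option 4

Round 1: Option 1 19, Option 2 10, Option 3 0, Option 4 16, Option 5 9. Option 3 eliminated.
Round 2: Option 1 19, Option 2 10, Option 4 16, Option 5 9. Option 5 eliminated.
Round 3: Option 1 19, Option 2 13, Option 4 22. Option 2 eliminated.
Round 4: Option 1 19, Option 4 35. Option 4 has a majority (≥28).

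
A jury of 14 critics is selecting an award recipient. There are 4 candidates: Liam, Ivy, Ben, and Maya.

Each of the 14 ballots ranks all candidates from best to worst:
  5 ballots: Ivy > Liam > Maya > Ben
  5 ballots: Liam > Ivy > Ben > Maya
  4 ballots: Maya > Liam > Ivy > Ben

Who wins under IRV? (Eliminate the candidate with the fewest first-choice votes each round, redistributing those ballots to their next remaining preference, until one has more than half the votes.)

Round 1: Liam 5, Ivy 5, Ben 0, Maya 4. Ben eliminated.
Round 2: Liam 5, Ivy 5, Maya 4. Maya eliminated.
Round 3: Liam 9, Ivy 5. Liam has a majority (≥8).

Liam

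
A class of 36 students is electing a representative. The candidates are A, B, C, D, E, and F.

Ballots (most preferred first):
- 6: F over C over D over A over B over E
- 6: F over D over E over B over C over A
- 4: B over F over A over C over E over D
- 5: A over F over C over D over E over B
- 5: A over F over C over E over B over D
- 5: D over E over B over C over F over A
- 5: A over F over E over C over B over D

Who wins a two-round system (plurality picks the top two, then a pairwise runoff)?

F

Round 1 first-place votes: A 15, B 4, C 0, D 5, E 0, F 12. A and F advance.
Runoff: A is ranked above F on 15 ballots, F above A on 21.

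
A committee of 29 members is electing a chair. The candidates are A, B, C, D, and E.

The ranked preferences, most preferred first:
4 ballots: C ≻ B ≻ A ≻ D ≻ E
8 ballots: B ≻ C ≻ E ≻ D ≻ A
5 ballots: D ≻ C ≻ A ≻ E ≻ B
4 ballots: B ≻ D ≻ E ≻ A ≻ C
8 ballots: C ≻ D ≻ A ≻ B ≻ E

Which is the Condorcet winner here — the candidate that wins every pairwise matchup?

C

C vs A: 25–4
C vs B: 17–12
C vs D: 20–9
C vs E: 25–4
C beats every other candidate.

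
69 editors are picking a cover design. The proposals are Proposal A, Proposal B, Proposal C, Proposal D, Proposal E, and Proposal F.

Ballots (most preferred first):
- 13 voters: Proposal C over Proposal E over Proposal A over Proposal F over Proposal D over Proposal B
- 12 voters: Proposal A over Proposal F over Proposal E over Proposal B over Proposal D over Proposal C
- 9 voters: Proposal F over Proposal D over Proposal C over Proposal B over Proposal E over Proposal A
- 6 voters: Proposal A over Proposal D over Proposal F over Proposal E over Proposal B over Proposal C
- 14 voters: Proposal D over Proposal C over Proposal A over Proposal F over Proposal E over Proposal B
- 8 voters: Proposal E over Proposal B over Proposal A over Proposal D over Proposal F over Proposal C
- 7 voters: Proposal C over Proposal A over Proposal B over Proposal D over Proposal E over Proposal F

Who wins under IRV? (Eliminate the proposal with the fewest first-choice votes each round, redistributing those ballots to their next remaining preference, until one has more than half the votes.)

Proposal A

Round 1: Proposal A 18, Proposal B 0, Proposal C 20, Proposal D 14, Proposal E 8, Proposal F 9. Proposal B eliminated.
Round 2: Proposal A 18, Proposal C 20, Proposal D 14, Proposal E 8, Proposal F 9. Proposal E eliminated.
Round 3: Proposal A 26, Proposal C 20, Proposal D 14, Proposal F 9. Proposal F eliminated.
Round 4: Proposal A 26, Proposal C 20, Proposal D 23. Proposal C eliminated.
Round 5: Proposal A 46, Proposal D 23. Proposal A has a majority (≥35).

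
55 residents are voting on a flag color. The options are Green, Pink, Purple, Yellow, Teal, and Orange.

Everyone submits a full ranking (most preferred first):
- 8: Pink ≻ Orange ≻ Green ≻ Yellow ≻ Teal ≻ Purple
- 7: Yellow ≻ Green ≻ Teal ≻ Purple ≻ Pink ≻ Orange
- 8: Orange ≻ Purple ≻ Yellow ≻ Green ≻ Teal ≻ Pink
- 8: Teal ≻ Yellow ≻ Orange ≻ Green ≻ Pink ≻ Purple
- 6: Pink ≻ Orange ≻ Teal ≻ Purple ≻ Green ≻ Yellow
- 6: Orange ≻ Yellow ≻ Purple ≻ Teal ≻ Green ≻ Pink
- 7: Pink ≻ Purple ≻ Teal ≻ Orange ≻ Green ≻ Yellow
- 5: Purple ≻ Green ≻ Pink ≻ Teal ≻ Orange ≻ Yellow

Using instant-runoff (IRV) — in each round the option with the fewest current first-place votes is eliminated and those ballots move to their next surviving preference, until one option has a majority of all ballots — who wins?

Teal

Round 1: Green 0, Pink 21, Purple 5, Yellow 7, Teal 8, Orange 14. Green eliminated.
Round 2: Pink 21, Purple 5, Yellow 7, Teal 8, Orange 14. Purple eliminated.
Round 3: Pink 26, Yellow 7, Teal 8, Orange 14. Yellow eliminated.
Round 4: Pink 26, Teal 15, Orange 14. Orange eliminated.
Round 5: Pink 26, Teal 29. Teal has a majority (≥28).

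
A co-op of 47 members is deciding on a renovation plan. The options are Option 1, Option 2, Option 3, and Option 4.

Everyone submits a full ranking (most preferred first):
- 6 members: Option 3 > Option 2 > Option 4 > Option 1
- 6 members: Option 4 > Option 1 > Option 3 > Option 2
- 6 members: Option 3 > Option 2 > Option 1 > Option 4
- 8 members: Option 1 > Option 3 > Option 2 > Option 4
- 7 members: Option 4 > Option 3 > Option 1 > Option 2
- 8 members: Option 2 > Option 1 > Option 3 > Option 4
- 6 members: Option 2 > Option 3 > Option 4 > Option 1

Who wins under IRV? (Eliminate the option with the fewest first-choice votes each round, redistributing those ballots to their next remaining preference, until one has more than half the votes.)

Round 1: Option 1 8, Option 2 14, Option 3 12, Option 4 13. Option 1 eliminated.
Round 2: Option 2 14, Option 3 20, Option 4 13. Option 4 eliminated.
Round 3: Option 2 14, Option 3 33. Option 3 has a majority (≥24).

Option 3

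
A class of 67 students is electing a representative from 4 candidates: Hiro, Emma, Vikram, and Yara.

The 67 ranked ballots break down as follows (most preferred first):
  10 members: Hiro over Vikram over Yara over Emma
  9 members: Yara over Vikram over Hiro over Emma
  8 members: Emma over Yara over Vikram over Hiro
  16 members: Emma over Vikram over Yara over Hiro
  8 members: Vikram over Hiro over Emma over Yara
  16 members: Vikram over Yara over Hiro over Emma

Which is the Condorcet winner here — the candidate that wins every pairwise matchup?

Vikram vs Hiro: 57–10
Vikram vs Emma: 43–24
Vikram vs Yara: 50–17
Vikram beats every other candidate.

Vikram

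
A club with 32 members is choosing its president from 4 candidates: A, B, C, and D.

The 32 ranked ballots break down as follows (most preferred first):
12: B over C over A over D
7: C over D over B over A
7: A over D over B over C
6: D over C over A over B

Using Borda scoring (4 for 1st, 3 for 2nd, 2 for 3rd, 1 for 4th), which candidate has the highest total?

A: 12×2 + 7×1 + 7×4 + 6×2 = 71
B: 12×4 + 7×2 + 7×2 + 6×1 = 82
C: 12×3 + 7×4 + 7×1 + 6×3 = 89
D: 12×1 + 7×3 + 7×3 + 6×4 = 78

C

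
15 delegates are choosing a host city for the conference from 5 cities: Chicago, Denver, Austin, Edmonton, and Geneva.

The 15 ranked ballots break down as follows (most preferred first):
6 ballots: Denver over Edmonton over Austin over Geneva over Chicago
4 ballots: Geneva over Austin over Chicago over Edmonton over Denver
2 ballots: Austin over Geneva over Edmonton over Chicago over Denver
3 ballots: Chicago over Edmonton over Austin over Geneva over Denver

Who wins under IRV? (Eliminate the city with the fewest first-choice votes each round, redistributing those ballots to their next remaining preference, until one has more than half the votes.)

Round 1: Chicago 3, Denver 6, Austin 2, Edmonton 0, Geneva 4. Edmonton eliminated.
Round 2: Chicago 3, Denver 6, Austin 2, Geneva 4. Austin eliminated.
Round 3: Chicago 3, Denver 6, Geneva 6. Chicago eliminated.
Round 4: Denver 6, Geneva 9. Geneva has a majority (≥8).

Geneva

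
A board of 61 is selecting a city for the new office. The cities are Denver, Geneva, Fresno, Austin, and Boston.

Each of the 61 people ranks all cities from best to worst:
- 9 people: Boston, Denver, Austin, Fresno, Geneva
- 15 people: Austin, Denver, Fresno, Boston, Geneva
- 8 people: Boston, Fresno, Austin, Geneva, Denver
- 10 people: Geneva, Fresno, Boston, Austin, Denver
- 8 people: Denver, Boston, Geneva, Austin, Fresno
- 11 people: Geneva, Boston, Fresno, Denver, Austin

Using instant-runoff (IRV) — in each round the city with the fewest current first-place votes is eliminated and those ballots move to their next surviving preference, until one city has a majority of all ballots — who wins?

Boston

Round 1: Denver 8, Geneva 21, Fresno 0, Austin 15, Boston 17. Fresno eliminated.
Round 2: Denver 8, Geneva 21, Austin 15, Boston 17. Denver eliminated.
Round 3: Geneva 21, Austin 15, Boston 25. Austin eliminated.
Round 4: Geneva 21, Boston 40. Boston has a majority (≥31).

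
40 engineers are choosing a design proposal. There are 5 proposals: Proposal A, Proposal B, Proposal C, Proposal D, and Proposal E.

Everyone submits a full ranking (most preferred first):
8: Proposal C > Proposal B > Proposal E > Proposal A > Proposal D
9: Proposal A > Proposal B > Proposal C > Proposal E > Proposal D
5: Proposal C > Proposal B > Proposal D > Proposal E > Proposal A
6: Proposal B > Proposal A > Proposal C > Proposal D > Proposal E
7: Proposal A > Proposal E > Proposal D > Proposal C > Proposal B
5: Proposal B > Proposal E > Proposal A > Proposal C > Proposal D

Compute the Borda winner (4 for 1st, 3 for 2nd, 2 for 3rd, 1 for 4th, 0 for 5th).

Proposal B

Proposal A: 8×1 + 9×4 + 5×0 + 6×3 + 7×4 + 5×2 = 100
Proposal B: 8×3 + 9×3 + 5×3 + 6×4 + 7×0 + 5×4 = 110
Proposal C: 8×4 + 9×2 + 5×4 + 6×2 + 7×1 + 5×1 = 94
Proposal D: 8×0 + 9×0 + 5×2 + 6×1 + 7×2 + 5×0 = 30
Proposal E: 8×2 + 9×1 + 5×1 + 6×0 + 7×3 + 5×3 = 66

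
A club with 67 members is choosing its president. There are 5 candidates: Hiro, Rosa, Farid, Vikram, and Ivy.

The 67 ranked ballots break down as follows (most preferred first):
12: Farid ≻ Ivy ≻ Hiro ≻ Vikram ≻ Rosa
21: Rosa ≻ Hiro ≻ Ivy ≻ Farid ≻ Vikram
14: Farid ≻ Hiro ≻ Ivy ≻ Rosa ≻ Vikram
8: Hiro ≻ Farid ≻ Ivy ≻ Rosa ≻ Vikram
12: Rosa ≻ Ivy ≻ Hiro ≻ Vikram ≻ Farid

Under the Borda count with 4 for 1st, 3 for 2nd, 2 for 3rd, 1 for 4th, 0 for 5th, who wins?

Hiro: 12×2 + 21×3 + 14×3 + 8×4 + 12×2 = 185
Rosa: 12×0 + 21×4 + 14×1 + 8×1 + 12×4 = 154
Farid: 12×4 + 21×1 + 14×4 + 8×3 + 12×0 = 149
Vikram: 12×1 + 21×0 + 14×0 + 8×0 + 12×1 = 24
Ivy: 12×3 + 21×2 + 14×2 + 8×2 + 12×3 = 158

Hiro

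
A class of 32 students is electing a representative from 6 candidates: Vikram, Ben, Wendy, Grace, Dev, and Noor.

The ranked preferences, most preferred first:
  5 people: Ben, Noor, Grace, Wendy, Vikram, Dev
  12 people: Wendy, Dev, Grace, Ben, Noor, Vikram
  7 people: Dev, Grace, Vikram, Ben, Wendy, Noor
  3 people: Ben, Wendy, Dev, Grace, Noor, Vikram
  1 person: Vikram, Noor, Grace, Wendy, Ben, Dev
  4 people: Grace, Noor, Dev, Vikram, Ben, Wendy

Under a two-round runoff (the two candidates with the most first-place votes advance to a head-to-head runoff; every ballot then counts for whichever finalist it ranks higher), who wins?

Round 1 first-place votes: Vikram 1, Ben 8, Wendy 12, Grace 4, Dev 7, Noor 0. Wendy and Ben advance.
Runoff: Wendy is ranked above Ben on 13 ballots, Ben above Wendy on 19.

Ben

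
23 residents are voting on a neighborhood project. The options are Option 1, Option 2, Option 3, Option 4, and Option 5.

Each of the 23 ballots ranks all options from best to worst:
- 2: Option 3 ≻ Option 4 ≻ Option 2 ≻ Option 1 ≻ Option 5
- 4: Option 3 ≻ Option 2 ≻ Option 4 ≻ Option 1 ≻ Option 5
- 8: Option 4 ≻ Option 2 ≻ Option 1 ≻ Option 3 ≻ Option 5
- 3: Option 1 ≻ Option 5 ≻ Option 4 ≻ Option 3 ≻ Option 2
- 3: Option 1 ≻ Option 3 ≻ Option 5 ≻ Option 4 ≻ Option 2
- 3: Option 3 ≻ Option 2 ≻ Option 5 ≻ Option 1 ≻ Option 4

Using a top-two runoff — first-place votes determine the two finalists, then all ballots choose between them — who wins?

Round 1 first-place votes: Option 1 6, Option 2 0, Option 3 9, Option 4 8, Option 5 0. Option 3 and Option 4 advance.
Runoff: Option 3 is ranked above Option 4 on 12 ballots, Option 4 above Option 3 on 11.

Option 3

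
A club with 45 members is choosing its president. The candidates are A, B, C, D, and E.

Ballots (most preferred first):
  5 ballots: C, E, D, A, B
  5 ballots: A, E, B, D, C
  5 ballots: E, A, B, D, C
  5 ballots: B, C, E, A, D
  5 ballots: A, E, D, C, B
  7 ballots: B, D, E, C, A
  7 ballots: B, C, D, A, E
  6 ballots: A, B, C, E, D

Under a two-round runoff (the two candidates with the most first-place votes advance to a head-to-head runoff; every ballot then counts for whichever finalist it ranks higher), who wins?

A

Round 1 first-place votes: A 16, B 19, C 5, D 0, E 5. B and A advance.
Runoff: B is ranked above A on 19 ballots, A above B on 26.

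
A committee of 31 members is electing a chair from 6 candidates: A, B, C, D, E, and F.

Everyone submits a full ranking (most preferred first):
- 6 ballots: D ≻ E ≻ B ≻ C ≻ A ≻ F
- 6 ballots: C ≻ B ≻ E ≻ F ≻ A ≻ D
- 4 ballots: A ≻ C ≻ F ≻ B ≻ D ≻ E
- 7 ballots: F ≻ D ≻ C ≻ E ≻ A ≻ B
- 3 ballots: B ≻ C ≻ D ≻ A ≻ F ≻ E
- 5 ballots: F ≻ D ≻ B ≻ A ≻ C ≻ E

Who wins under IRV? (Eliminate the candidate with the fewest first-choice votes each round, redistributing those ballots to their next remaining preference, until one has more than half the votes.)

Round 1: A 4, B 3, C 6, D 6, E 0, F 12. E eliminated.
Round 2: A 4, B 3, C 6, D 6, F 12. B eliminated.
Round 3: A 4, C 9, D 6, F 12. A eliminated.
Round 4: C 13, D 6, F 12. D eliminated.
Round 5: C 19, F 12. C has a majority (≥16).

C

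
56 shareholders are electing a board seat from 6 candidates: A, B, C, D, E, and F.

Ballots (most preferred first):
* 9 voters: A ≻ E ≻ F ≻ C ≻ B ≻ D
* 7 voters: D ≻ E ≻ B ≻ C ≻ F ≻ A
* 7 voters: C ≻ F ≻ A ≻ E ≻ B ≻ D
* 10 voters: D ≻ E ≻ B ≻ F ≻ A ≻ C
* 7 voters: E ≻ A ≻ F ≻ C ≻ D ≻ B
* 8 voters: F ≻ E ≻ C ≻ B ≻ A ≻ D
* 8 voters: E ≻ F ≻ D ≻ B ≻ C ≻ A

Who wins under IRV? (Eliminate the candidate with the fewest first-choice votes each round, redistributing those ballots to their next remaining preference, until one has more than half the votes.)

Round 1: A 9, B 0, C 7, D 17, E 15, F 8. B eliminated.
Round 2: A 9, C 7, D 17, E 15, F 8. C eliminated.
Round 3: A 9, D 17, E 15, F 15. A eliminated.
Round 4: D 17, E 24, F 15. F eliminated.
Round 5: D 17, E 39. E has a majority (≥29).

E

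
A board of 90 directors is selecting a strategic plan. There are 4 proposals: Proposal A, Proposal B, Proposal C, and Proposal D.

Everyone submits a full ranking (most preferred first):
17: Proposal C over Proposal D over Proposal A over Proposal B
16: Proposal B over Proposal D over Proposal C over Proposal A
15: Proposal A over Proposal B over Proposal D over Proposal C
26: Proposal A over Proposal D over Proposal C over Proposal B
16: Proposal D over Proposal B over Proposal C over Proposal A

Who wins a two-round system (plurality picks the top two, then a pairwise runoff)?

Proposal C

Round 1 first-place votes: Proposal A 41, Proposal B 16, Proposal C 17, Proposal D 16. Proposal A and Proposal C advance.
Runoff: Proposal A is ranked above Proposal C on 41 ballots, Proposal C above Proposal A on 49.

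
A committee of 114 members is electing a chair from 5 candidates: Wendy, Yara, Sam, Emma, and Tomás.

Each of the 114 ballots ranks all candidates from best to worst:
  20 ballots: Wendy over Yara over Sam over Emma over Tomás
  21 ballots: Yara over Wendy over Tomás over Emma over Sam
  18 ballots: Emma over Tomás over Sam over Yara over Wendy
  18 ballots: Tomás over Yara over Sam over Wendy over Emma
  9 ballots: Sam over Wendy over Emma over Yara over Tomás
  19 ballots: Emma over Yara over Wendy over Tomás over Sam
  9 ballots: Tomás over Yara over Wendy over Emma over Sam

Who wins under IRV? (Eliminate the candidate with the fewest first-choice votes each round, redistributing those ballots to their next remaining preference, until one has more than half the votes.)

Wendy

Round 1: Wendy 20, Yara 21, Sam 9, Emma 37, Tomás 27. Sam eliminated.
Round 2: Wendy 29, Yara 21, Emma 37, Tomás 27. Yara eliminated.
Round 3: Wendy 50, Emma 37, Tomás 27. Tomás eliminated.
Round 4: Wendy 77, Emma 37. Wendy has a majority (≥58).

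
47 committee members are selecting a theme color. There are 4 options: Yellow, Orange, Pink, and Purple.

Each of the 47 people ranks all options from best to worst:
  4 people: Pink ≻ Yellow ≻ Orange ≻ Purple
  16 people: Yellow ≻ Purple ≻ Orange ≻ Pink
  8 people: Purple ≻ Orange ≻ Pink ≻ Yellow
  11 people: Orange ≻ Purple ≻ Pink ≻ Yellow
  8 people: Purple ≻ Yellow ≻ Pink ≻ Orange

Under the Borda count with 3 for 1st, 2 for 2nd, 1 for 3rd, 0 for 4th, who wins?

Purple

Yellow: 4×2 + 16×3 + 8×0 + 11×0 + 8×2 = 72
Orange: 4×1 + 16×1 + 8×2 + 11×3 + 8×0 = 69
Pink: 4×3 + 16×0 + 8×1 + 11×1 + 8×1 = 39
Purple: 4×0 + 16×2 + 8×3 + 11×2 + 8×3 = 102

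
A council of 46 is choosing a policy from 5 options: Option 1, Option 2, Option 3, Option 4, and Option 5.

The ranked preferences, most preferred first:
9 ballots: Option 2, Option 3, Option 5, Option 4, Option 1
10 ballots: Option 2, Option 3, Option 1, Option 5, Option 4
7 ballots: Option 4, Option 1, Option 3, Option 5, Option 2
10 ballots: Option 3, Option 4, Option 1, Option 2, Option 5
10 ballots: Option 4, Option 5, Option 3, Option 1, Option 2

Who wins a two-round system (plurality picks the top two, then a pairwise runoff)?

Round 1 first-place votes: Option 1 0, Option 2 19, Option 3 10, Option 4 17, Option 5 0. Option 2 and Option 4 advance.
Runoff: Option 2 is ranked above Option 4 on 19 ballots, Option 4 above Option 2 on 27.

Option 4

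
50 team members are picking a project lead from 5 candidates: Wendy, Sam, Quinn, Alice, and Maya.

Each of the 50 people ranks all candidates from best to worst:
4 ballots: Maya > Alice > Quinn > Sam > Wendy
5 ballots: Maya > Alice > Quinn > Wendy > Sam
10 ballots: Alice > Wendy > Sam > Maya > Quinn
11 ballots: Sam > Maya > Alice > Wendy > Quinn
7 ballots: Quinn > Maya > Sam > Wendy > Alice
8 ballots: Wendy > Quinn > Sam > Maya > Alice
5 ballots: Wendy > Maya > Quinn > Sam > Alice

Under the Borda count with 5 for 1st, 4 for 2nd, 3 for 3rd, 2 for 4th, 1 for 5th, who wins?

Wendy: 4×1 + 5×2 + 10×4 + 11×2 + 7×2 + 8×5 + 5×5 = 155
Sam: 4×2 + 5×1 + 10×3 + 11×5 + 7×3 + 8×3 + 5×2 = 153
Quinn: 4×3 + 5×3 + 10×1 + 11×1 + 7×5 + 8×4 + 5×3 = 130
Alice: 4×4 + 5×4 + 10×5 + 11×3 + 7×1 + 8×1 + 5×1 = 139
Maya: 4×5 + 5×5 + 10×2 + 11×4 + 7×4 + 8×2 + 5×4 = 173

Maya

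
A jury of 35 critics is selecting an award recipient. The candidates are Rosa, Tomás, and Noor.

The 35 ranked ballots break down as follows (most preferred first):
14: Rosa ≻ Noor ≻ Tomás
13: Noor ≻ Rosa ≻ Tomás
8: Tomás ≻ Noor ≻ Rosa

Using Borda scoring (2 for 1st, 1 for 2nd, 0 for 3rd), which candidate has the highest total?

Noor

Rosa: 14×2 + 13×1 + 8×0 = 41
Tomás: 14×0 + 13×0 + 8×2 = 16
Noor: 14×1 + 13×2 + 8×1 = 48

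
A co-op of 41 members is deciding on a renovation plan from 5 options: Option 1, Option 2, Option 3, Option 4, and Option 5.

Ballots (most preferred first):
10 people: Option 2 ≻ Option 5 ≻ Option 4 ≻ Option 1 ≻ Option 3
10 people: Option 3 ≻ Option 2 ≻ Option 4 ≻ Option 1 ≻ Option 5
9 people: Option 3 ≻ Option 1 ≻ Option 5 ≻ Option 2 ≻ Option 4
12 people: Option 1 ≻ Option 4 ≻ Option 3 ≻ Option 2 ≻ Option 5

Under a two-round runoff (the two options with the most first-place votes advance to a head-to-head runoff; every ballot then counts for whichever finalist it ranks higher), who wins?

Round 1 first-place votes: Option 1 12, Option 2 10, Option 3 19, Option 4 0, Option 5 0. Option 3 and Option 1 advance.
Runoff: Option 3 is ranked above Option 1 on 19 ballots, Option 1 above Option 3 on 22.

Option 1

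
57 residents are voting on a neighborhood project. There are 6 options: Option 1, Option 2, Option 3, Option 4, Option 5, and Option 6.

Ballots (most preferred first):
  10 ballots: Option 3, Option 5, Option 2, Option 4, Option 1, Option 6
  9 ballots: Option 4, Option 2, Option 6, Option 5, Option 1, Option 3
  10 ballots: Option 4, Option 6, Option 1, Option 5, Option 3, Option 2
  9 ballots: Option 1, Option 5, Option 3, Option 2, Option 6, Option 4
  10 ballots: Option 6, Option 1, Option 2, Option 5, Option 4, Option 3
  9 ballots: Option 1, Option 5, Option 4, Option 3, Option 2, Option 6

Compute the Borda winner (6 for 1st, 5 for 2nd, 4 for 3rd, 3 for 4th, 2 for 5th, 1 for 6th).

Option 1

Option 1: 10×2 + 9×2 + 10×4 + 9×6 + 10×5 + 9×6 = 236
Option 2: 10×4 + 9×5 + 10×1 + 9×3 + 10×4 + 9×2 = 180
Option 3: 10×6 + 9×1 + 10×2 + 9×4 + 10×1 + 9×3 = 162
Option 4: 10×3 + 9×6 + 10×6 + 9×1 + 10×2 + 9×4 = 209
Option 5: 10×5 + 9×3 + 10×3 + 9×5 + 10×3 + 9×5 = 227
Option 6: 10×1 + 9×4 + 10×5 + 9×2 + 10×6 + 9×1 = 183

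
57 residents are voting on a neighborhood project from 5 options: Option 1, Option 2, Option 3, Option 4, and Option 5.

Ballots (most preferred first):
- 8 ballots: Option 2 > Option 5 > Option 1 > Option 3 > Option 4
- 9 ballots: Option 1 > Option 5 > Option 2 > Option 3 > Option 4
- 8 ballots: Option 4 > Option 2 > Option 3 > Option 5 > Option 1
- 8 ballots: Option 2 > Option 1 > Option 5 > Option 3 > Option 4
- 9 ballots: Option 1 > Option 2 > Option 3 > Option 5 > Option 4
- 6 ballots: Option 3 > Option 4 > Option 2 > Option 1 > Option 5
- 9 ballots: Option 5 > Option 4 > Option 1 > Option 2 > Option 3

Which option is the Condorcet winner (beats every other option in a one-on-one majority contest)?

Option 2 vs Option 1: 30–27
Option 2 vs Option 3: 51–6
Option 2 vs Option 4: 34–23
Option 2 vs Option 5: 39–18
Option 2 beats every other option.

Option 2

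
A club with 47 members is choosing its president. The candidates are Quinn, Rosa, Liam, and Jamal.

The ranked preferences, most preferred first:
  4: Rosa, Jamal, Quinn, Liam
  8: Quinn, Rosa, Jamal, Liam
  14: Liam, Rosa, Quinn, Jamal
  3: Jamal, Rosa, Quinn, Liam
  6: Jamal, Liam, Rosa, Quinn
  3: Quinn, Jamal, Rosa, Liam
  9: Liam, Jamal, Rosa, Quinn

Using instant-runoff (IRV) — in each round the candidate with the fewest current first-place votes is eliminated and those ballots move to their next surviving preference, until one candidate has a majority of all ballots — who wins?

Round 1: Quinn 11, Rosa 4, Liam 23, Jamal 9. Rosa eliminated.
Round 2: Quinn 11, Liam 23, Jamal 13. Quinn eliminated.
Round 3: Liam 23, Jamal 24. Jamal has a majority (≥24).

Jamal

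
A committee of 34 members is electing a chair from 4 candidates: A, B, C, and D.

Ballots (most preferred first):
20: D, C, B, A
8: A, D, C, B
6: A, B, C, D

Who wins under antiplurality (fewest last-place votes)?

C

Last-place votes: A 20, B 8, C 0, D 6.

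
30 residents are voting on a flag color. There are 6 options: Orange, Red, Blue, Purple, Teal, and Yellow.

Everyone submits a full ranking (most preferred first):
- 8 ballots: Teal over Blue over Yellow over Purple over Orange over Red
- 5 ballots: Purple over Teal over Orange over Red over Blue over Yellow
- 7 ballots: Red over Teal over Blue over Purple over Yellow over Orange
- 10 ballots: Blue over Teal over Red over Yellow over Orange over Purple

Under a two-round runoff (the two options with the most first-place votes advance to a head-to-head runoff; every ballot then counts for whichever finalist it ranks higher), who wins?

Round 1 first-place votes: Orange 0, Red 7, Blue 10, Purple 5, Teal 8, Yellow 0. Blue and Teal advance.
Runoff: Blue is ranked above Teal on 10 ballots, Teal above Blue on 20.

Teal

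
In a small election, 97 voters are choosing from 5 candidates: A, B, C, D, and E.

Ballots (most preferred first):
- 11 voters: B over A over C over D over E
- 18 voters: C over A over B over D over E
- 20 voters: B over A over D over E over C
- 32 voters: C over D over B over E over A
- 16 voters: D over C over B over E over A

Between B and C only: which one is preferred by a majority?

C

B is ranked above C on 31 ballots; C above B on 66.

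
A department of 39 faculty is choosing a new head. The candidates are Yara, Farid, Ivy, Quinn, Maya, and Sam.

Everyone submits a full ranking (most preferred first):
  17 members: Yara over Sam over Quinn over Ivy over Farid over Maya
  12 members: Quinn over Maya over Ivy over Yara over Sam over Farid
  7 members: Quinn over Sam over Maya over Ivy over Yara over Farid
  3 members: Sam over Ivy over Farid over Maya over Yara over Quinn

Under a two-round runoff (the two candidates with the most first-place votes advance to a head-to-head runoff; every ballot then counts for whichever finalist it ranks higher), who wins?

Round 1 first-place votes: Yara 17, Farid 0, Ivy 0, Quinn 19, Maya 0, Sam 3. Quinn and Yara advance.
Runoff: Quinn is ranked above Yara on 19 ballots, Yara above Quinn on 20.

Yara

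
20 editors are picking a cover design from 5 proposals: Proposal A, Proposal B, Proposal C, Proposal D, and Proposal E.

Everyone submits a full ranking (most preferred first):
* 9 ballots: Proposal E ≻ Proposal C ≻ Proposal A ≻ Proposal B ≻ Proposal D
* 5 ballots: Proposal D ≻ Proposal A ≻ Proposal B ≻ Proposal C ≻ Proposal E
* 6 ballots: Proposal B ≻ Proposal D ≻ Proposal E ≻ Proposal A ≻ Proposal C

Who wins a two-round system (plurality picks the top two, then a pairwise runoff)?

Proposal B

Round 1 first-place votes: Proposal A 0, Proposal B 6, Proposal C 0, Proposal D 5, Proposal E 9. Proposal E and Proposal B advance.
Runoff: Proposal E is ranked above Proposal B on 9 ballots, Proposal B above Proposal E on 11.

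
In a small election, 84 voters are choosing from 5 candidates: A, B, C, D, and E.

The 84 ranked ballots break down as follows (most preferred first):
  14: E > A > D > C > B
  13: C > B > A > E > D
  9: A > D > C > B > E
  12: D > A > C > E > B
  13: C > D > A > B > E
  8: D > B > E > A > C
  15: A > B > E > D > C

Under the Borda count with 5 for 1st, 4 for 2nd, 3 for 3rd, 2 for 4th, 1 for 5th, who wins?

A

A: 14×4 + 13×3 + 9×5 + 12×4 + 13×3 + 8×2 + 15×5 = 318
B: 14×1 + 13×4 + 9×2 + 12×1 + 13×2 + 8×4 + 15×4 = 214
C: 14×2 + 13×5 + 9×3 + 12×3 + 13×5 + 8×1 + 15×1 = 244
D: 14×3 + 13×1 + 9×4 + 12×5 + 13×4 + 8×5 + 15×2 = 273
E: 14×5 + 13×2 + 9×1 + 12×2 + 13×1 + 8×3 + 15×3 = 211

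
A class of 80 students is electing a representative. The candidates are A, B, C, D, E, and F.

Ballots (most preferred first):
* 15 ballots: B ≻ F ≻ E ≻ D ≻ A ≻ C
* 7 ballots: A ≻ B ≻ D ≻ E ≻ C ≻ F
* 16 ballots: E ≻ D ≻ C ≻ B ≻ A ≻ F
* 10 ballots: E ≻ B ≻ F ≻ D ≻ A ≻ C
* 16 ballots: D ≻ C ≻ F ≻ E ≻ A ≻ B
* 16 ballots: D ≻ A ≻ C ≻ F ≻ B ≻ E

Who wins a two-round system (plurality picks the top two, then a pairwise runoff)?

E

Round 1 first-place votes: A 7, B 15, C 0, D 32, E 26, F 0. D and E advance.
Runoff: D is ranked above E on 39 ballots, E above D on 41.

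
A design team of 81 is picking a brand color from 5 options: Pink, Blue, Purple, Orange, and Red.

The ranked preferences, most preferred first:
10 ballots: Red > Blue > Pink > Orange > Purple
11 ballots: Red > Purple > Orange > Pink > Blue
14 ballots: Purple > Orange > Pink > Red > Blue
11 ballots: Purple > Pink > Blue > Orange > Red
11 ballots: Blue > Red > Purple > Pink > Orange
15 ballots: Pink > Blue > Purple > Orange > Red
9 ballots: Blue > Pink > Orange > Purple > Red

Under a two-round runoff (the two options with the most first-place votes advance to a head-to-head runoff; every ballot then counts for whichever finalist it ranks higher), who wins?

Round 1 first-place votes: Pink 15, Blue 20, Purple 25, Orange 0, Red 21. Purple and Red advance.
Runoff: Purple is ranked above Red on 49 ballots, Red above Purple on 32.

Purple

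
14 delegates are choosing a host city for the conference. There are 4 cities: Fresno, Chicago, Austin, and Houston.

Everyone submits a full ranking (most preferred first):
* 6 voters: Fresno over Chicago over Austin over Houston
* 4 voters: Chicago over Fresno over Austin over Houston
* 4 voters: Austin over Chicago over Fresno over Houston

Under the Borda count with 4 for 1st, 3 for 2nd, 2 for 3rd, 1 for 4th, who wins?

Fresno: 6×4 + 4×3 + 4×2 = 44
Chicago: 6×3 + 4×4 + 4×3 = 46
Austin: 6×2 + 4×2 + 4×4 = 36
Houston: 6×1 + 4×1 + 4×1 = 14

Chicago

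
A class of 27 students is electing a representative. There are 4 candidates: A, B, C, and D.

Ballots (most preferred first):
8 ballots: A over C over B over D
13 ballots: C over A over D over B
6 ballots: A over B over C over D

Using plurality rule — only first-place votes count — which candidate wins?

First-place votes: A 14, B 0, C 13, D 0.

A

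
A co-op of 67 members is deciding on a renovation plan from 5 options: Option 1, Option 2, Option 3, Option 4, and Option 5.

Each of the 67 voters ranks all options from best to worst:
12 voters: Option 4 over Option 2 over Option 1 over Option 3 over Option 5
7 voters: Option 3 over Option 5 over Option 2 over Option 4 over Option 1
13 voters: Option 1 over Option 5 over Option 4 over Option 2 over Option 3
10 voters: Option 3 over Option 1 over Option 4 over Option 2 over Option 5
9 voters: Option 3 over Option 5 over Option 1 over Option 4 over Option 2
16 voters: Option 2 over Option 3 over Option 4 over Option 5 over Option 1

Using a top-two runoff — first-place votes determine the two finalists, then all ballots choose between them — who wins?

Option 2

Round 1 first-place votes: Option 1 13, Option 2 16, Option 3 26, Option 4 12, Option 5 0. Option 3 and Option 2 advance.
Runoff: Option 3 is ranked above Option 2 on 26 ballots, Option 2 above Option 3 on 41.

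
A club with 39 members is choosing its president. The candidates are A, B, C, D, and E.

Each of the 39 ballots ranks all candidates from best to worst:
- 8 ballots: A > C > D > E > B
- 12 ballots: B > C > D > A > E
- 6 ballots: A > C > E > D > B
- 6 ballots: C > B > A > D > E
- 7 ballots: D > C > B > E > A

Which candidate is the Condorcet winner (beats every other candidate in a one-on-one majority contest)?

C

C vs A: 25–14
C vs B: 27–12
C vs D: 32–7
C vs E: 39–0
C beats every other candidate.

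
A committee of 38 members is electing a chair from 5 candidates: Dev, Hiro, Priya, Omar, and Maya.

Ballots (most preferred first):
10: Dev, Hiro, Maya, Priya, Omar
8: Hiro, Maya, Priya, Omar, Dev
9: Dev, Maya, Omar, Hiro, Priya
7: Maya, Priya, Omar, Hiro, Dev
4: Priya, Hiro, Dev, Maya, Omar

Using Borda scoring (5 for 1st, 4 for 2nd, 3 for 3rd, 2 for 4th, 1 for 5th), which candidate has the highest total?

Dev: 10×5 + 8×1 + 9×5 + 7×1 + 4×3 = 122
Hiro: 10×4 + 8×5 + 9×2 + 7×2 + 4×4 = 128
Priya: 10×2 + 8×3 + 9×1 + 7×4 + 4×5 = 101
Omar: 10×1 + 8×2 + 9×3 + 7×3 + 4×1 = 78
Maya: 10×3 + 8×4 + 9×4 + 7×5 + 4×2 = 141

Maya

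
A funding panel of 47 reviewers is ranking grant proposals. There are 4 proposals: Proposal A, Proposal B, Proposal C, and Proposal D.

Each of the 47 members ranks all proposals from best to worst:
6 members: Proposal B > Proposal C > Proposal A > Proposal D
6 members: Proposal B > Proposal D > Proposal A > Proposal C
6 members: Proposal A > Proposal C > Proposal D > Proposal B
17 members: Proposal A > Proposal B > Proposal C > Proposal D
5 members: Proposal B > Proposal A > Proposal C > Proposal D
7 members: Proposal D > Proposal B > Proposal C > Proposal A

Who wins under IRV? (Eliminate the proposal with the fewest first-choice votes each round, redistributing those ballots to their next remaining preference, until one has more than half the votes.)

Round 1: Proposal A 23, Proposal B 17, Proposal C 0, Proposal D 7. Proposal C eliminated.
Round 2: Proposal A 23, Proposal B 17, Proposal D 7. Proposal D eliminated.
Round 3: Proposal A 23, Proposal B 24. Proposal B has a majority (≥24).

Proposal B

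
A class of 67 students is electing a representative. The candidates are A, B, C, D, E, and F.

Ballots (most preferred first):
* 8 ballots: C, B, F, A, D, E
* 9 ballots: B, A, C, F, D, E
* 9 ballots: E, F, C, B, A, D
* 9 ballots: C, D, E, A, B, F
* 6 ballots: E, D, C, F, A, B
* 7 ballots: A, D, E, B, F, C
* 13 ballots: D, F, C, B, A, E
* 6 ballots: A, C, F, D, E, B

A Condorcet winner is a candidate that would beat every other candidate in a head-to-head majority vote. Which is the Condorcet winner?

C

C vs A: 45–22
C vs B: 51–16
C vs D: 41–26
C vs E: 45–22
C vs F: 38–29
C beats every other candidate.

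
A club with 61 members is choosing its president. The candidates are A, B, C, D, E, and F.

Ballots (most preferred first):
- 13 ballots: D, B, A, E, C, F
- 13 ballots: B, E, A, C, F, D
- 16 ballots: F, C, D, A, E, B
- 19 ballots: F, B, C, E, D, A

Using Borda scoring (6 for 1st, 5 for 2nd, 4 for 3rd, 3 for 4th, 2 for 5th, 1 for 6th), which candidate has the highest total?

A: 13×4 + 13×4 + 16×3 + 19×1 = 171
B: 13×5 + 13×6 + 16×1 + 19×5 = 254
C: 13×2 + 13×3 + 16×5 + 19×4 = 221
D: 13×6 + 13×1 + 16×4 + 19×2 = 193
E: 13×3 + 13×5 + 16×2 + 19×3 = 193
F: 13×1 + 13×2 + 16×6 + 19×6 = 249

B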